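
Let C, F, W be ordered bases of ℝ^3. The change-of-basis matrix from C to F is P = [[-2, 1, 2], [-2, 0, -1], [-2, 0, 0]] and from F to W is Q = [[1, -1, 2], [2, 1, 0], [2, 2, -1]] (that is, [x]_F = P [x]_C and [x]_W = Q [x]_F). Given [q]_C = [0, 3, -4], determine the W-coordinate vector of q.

First [q]_F = P [q]_C = [-5, 4, 0].
Then [q]_W = Q [q]_F = [-9, -6, -2].

[-9, -6, -2]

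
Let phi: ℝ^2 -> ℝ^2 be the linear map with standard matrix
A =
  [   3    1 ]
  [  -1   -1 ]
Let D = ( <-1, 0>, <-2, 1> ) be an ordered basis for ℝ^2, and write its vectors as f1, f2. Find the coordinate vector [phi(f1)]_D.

<1, 1>

Compute phi(f1) = A f1 = <-3, 1> in standard coordinates.
Then write this in D-coordinates: solve for y in y_1 f1 + y_2 f2 = <-3, 1>.
This gives y = <1, 1>, which is column 1 of [phi]_D.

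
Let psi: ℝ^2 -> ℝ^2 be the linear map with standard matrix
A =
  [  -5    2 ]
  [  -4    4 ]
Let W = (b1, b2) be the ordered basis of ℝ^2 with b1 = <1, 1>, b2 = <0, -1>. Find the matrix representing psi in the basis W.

[[-3, -2], [-3, 2]]

The j-th column of [psi]_W is [psi(bj)]_W.
psi(b1) = A b1 = <-3, 0> = -3b1 - 3b2, so column 1 is <-3, -3>.
Repeating for b2 and assembling the columns gives [[-3, -2], [-3, 2]].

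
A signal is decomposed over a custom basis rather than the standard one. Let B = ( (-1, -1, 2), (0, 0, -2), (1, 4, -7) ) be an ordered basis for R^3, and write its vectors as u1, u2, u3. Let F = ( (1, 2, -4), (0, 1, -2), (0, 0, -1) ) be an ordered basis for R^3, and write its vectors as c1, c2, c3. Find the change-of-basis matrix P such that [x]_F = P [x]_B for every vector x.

Column j of P is [uj]_F, since P maps B-coordinates to F-coordinates.
Expressing u1 in F: u1 = -c1 + c2 + 0·c3, so column 1 of P is (-1, 1, 0).
Doing the same for each uj gives P = [[-1, 0, 1], [1, 0, 2], [0, 2, -1]].

[[-1, 0, 1], [1, 0, 2], [0, 2, -1]]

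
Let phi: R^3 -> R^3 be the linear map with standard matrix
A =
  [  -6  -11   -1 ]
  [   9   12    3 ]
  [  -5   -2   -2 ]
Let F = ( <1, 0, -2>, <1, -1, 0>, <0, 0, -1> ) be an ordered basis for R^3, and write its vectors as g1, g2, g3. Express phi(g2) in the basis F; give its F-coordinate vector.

Column 2 of [phi]_F is the F-coordinate vector of phi(g2).
In standard coordinates phi(g2) = A g2 = <5, -3, -3>.
Converting to F: <5, -3, -3> = 2g1 + 3g2 - g3, so the coordinate vector is <2, 3, -1>.

<2, 3, -1>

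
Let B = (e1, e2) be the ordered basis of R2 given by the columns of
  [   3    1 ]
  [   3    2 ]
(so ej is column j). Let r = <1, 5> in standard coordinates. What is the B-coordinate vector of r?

We seek scalars with c_1 e1 + c_2 e2 = r; equivalently solve M c = r where the columns of M are e1, e2.
System: 3c_1 + c_2 = 1, 3c_1 + 2c_2 = 5; solving gives c_1 = -1, c_2 = 4.
Check: -e1 + 4e2 = <1, 5>.

<-1, 4>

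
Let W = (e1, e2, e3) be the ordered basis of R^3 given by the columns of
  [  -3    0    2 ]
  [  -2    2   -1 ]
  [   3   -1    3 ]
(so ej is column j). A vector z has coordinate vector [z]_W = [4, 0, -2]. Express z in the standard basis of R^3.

z = M [z]_W, where M has columns e1, ..., e3.
Carrying out the matrix-vector product, z = [-16, -6, 6].

[-16, -6, 6]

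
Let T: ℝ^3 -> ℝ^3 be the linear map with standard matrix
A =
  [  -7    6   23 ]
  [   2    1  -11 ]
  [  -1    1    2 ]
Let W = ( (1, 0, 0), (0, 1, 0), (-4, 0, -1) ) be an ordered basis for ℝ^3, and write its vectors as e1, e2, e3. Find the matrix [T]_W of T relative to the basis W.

[[-3, 2, -3], [2, 1, 3], [1, -1, -2]]

Let P have columns e1, ..., e3. Then [T]_W = P^(-1) A P.
Here det P = -1, so P^(-1) is integer; computing A P first and then P^(-1)(A P) gives [[-3, 2, -3], [2, 1, 3], [1, -1, -2]].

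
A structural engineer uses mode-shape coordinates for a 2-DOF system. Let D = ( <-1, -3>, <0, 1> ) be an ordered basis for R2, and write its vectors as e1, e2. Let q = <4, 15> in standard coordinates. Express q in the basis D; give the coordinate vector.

[q]_D is the unique c with M c = q, where M has columns e1, e2.
System: -c_1 + 0c_2 = 4, -3c_1 + c_2 = 15; solving gives c_1 = -4, c_2 = 3.
Check: -4e1 + 3e2 = <4, 15>.

<-4, 3>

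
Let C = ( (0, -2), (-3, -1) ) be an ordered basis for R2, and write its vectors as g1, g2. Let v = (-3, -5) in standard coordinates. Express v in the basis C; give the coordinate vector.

[v]_C is the unique c with M c = v, where M has columns g1, g2.
System: 0c_1 - 3c_2 = -3, -2c_1 - c_2 = -5; solving gives c_1 = 2, c_2 = 1.
Check: 2g1 + g2 = (-3, -5).

(2, 1)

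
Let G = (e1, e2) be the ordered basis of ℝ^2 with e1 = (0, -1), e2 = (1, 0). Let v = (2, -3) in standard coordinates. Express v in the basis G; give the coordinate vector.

(3, 2)

We seek scalars with c_1 e1 + c_2 e2 = v; equivalently solve M c = v where the columns of M are e1, e2.
System: 0c_1 + c_2 = 2, -c_1 + 0c_2 = -3; solving gives c_1 = 3, c_2 = 2.
Check: 3e1 + 2e2 = (2, -3).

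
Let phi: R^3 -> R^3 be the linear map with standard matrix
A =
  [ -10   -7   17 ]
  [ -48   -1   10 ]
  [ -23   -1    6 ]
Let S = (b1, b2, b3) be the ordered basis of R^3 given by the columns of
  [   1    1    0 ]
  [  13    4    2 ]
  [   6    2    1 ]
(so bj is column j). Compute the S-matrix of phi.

[[-1, -2, 0], [2, -2, 3], [2, 1, -2]]

The j-th column of [phi]_S is [phi(bj)]_S.
phi(b1) = A b1 = [1, -1, 0] = -b1 + 2b2 + 2b3, so column 1 is [-1, 2, 2].
Repeating for b2, b3 and assembling the columns gives [[-1, -2, 0], [2, -2, 3], [2, 1, -2]].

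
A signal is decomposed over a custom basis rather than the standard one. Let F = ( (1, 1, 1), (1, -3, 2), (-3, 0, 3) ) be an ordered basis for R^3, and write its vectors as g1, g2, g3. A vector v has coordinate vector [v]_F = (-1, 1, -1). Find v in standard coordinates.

(3, -4, -2)

By definition v = -g1 + g2 - g3.
Summing componentwise gives (3, -4, -2).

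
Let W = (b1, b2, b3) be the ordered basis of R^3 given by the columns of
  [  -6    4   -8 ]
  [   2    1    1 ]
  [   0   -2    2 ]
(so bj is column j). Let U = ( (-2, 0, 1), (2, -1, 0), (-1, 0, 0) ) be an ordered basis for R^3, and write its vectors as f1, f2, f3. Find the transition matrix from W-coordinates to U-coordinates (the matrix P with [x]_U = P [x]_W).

Take x = bj: its W-coordinates are the j-th standard unit vector, so P e_j — column j of P — equals [bj]_U.
b1 = 0·f1 - 2f2 + 2f3, giving column 1 = (0, -2, 2); repeating for each j gives P = [[0, -2, 2], [-2, -1, -1], [2, -2, 2]].

[[0, -2, 2], [-2, -1, -1], [2, -2, 2]]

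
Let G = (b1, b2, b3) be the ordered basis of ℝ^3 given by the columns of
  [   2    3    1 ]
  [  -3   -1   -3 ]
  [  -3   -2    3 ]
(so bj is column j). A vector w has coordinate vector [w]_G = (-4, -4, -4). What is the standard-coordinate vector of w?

w = M [w]_G, where M has columns b1, ..., b3.
Carrying out the matrix-vector product, w = (-24, 28, 8).

(-24, 28, 8)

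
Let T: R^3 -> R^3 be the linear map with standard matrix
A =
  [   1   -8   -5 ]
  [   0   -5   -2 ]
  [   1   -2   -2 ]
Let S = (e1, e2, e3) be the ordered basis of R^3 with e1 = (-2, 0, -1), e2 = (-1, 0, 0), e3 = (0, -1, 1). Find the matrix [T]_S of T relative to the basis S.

Let P have columns e1, ..., e3. Then [T]_S = P^(-1) A P.
Here det P = -1, so P^(-1) is integer; computing A P first and then P^(-1)(A P) gives [[-2, 1, -3], [1, -1, 3], [-2, 0, -3]].

[[-2, 1, -3], [1, -1, 3], [-2, 0, -3]]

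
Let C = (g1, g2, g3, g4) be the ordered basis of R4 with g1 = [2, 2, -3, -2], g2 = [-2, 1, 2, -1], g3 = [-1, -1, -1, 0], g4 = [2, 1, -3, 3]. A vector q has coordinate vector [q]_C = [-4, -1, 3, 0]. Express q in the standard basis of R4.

[-9, -12, 7, 9]

q = M [q]_C, where M has columns g1, ..., g4.
Carrying out the matrix-vector product, q = [-9, -12, 7, 9].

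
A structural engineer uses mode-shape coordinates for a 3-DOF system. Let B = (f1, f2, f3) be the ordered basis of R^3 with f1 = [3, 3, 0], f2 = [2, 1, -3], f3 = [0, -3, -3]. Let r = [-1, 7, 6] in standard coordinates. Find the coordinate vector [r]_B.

We seek scalars with c_1 f1 + ... + c_3 f3 = r; equivalently solve M c = r where the columns of M are f1, ..., f3.
Row-reducing the augmented matrix [M | r] gives c = (-1, 1, -3).
Check: -f1 + f2 - 3f3 = [-1, 7, 6].

[-1, 1, -3]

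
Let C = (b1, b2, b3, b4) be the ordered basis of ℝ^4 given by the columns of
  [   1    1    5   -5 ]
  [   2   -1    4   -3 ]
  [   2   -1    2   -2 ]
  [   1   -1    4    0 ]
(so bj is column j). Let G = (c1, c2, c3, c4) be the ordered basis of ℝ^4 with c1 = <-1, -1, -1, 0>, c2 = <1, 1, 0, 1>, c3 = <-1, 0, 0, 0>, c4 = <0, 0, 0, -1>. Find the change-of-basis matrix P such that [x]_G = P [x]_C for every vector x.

[[-2, 1, -2, 2], [0, 0, 2, -1], [1, -2, -1, 2], [-1, 1, -2, -1]]

Let M have columns bj and N have columns cj. Then for every x, N [x]_G = x = M [x]_C, so P = N^(-1) M.
Since det N = 1, N^(-1) has integer entries; multiplying gives P = [[-2, 1, -2, 2], [0, 0, 2, -1], [1, -2, -1, 2], [-1, 1, -2, -1]].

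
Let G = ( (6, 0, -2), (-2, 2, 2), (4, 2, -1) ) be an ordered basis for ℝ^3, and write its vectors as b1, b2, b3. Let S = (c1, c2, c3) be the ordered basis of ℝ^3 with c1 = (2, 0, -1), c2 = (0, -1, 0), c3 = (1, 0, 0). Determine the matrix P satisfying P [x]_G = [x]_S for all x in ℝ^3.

[[2, -2, 1], [0, -2, -2], [2, 2, 2]]

Take x = bj: its G-coordinates are the j-th standard unit vector, so P e_j — column j of P — equals [bj]_S.
b1 = 2c1 + 0·c2 + 2c3, giving column 1 = (2, 0, 2); repeating for each j gives P = [[2, -2, 1], [0, -2, -2], [2, 2, 2]].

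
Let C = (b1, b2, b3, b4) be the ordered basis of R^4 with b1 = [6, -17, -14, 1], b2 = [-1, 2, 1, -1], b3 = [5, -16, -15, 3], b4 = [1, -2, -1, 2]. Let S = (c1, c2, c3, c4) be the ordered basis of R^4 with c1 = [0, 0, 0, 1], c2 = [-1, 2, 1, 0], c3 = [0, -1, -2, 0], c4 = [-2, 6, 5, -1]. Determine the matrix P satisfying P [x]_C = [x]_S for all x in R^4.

Let M have columns bj and N have columns cj. Then for every x, N [x]_S = x = M [x]_C, so P = N^(-1) M.
Since det N = 1, N^(-1) has integer entries; multiplying gives P = [[-1, -1, 1, 2], [-2, 1, -1, -1], [1, 0, 2, 0], [-2, 0, -2, 0]].

[[-1, -1, 1, 2], [-2, 1, -1, -1], [1, 0, 2, 0], [-2, 0, -2, 0]]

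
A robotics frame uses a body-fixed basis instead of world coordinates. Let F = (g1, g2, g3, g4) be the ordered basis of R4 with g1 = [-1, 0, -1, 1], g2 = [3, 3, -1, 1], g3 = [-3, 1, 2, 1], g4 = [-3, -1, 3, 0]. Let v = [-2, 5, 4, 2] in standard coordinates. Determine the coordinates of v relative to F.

[-1, 1, 2, 0]

[v]_F is the unique c with M c = v, where M has columns g1, ..., g4.
Gaussian elimination on [M | v] yields c = (-1, 1, 2, 0).
Check: -g1 + g2 + 2g3 + 0·g4 = [-2, 5, 4, 2].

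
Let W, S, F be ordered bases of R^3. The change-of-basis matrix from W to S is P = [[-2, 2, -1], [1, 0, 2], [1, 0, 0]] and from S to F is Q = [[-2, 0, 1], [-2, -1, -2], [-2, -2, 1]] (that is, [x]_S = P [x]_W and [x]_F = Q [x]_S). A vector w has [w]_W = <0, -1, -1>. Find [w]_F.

<2, 4, 6>

Apply P to get S-coordinates <-1, -2, 0>, then Q to get F-coordinates.
The result is [w]_F = <2, 4, 6>.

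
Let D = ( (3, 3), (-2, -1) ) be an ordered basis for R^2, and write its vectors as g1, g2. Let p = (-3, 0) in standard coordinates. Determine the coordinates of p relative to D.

Write p = c_1 g1 + c_2 g2 and solve for the c_i.
System: 3c_1 - 2c_2 = -3, 3c_1 - c_2 = 0; solving gives c_1 = 1, c_2 = 3.
Check: g1 + 3g2 = (-3, 0).

(1, 3)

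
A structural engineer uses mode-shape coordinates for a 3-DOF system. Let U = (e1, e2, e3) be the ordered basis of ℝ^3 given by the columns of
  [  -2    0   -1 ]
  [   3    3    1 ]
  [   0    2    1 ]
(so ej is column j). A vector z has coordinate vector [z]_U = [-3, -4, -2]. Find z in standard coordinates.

[8, -23, -10]

z = M [z]_U, where M has columns e1, ..., e3.
Carrying out the matrix-vector product, z = [8, -23, -10].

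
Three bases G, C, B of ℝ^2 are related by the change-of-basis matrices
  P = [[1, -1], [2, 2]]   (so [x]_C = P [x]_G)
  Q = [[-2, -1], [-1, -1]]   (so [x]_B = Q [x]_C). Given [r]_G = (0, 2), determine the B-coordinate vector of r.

(0, -2)

Composing the changes, [r]_B = Q P [r]_G.
Q P = [[-4, 0], [-3, -1]]; applying this to (0, 2) gives (0, -2).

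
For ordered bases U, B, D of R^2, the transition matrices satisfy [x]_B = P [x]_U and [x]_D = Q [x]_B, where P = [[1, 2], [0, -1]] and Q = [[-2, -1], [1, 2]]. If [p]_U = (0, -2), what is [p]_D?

Apply P to get B-coordinates (-4, 2), then Q to get D-coordinates.
The result is [p]_D = (6, 0).

(6, 0)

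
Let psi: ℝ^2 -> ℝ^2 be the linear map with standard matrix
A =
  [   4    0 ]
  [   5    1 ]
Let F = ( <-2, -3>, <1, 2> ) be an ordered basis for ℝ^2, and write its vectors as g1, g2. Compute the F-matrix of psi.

With P the matrix whose columns are g1, g2, [psi]_F = P^(-1) A P.
Column by column: psi(g1) = A g1 = <-8, -13>; its F-coordinates <3, -2> give column 1.
Continuing for each basis vector yields [psi]_F = [[3, -1], [-2, 2]].

[[3, -1], [-2, 2]]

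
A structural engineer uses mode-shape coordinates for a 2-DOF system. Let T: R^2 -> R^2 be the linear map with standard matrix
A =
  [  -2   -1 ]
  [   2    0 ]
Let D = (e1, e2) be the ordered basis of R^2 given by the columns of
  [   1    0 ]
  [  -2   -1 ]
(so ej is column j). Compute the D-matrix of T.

The j-th column of [T]_D is [T(ej)]_D.
T(e1) = A e1 = [0, 2] = 0·e1 - 2e2, so column 1 is [0, -2].
Repeating for e2 and assembling the columns gives [[0, 1], [-2, -2]].

[[0, 1], [-2, -2]]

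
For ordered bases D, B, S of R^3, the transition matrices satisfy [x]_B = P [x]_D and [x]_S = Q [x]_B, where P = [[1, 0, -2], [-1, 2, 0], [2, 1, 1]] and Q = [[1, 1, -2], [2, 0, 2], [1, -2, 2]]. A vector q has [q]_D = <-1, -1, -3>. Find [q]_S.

<16, -2, -5>

First [q]_B = P [q]_D = <5, -1, -6>.
Then [q]_S = Q [q]_B = <16, -2, -5>.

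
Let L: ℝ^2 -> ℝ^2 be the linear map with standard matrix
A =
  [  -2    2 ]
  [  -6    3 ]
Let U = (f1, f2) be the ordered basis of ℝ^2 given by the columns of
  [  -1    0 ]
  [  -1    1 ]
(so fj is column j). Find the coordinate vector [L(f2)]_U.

<-2, 1>

Compute L(f2) = A f2 = <2, 3> in standard coordinates.
Then write this in U-coordinates: solve for y in y_1 f1 + y_2 f2 = <2, 3>.
This gives y = <-2, 1>, which is column 2 of [L]_U.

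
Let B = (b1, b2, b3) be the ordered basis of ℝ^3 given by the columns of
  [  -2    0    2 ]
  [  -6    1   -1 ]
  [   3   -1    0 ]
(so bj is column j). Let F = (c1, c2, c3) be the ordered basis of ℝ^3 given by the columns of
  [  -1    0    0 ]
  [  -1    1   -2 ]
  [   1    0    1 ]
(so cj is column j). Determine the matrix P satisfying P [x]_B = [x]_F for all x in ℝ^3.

[[2, 0, -2], [-2, -1, 1], [1, -1, 2]]

Column j of P is [bj]_F, since P maps B-coordinates to F-coordinates.
Expressing b1 in F: b1 = 2c1 - 2c2 + c3, so column 1 of P is [2, -2, 1].
Doing the same for each bj gives P = [[2, 0, -2], [-2, -1, 1], [1, -1, 2]].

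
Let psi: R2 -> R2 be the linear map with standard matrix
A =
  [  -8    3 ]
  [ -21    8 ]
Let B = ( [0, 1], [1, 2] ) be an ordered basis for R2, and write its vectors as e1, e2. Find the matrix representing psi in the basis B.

[[2, -1], [3, -2]]

The j-th column of [psi]_B is [psi(ej)]_B.
psi(e1) = A e1 = [3, 8] = 2e1 + 3e2, so column 1 is [2, 3].
Repeating for e2 and assembling the columns gives [[2, -1], [3, -2]].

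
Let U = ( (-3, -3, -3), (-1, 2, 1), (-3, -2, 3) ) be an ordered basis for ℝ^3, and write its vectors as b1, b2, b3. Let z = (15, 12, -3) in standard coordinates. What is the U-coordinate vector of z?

(-2, 0, -3)

We seek scalars with c_1 b1 + ... + c_3 b3 = z; equivalently solve M c = z where the columns of M are b1, ..., b3.
Row-reducing the augmented matrix [M | z] gives c = (-2, 0, -3).
Check: -2b1 + 0·b2 - 3b3 = (15, 12, -3).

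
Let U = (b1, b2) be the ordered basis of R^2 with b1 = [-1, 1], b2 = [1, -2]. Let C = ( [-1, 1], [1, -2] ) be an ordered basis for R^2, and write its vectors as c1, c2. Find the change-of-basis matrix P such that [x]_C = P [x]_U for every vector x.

Column j of P is [bj]_C, since P maps U-coordinates to C-coordinates.
Expressing b1 in C: b1 = c1 + 0·c2, so column 1 of P is [1, 0].
Doing the same for each bj gives P = [[1, 0], [0, 1]].

[[1, 0], [0, 1]]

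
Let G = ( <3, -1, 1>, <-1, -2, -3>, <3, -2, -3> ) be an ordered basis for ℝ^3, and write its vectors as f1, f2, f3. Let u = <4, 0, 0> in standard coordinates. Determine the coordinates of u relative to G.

Write u = c_1 f1 + ... + c_3 f3 and solve for the c_i.
Gaussian elimination on [M | u] yields c = (0, -1, 1).
Check: 0·f1 - f2 + f3 = <4, 0, 0>.

<0, -1, 1>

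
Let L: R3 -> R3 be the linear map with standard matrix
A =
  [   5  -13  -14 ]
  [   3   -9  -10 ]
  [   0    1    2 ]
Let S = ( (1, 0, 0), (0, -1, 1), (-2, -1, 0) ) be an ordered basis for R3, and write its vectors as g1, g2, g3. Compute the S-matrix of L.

With P the matrix whose columns are g1, ..., g3, [L]_S = P^(-1) A P.
Column by column: L(g1) = A g1 = (5, 3, 0); its S-coordinates (-1, 0, -3) give column 1.
Continuing for each basis vector yields [L]_S = [[-1, -1, -1], [0, 1, -1], [-3, 0, -2]].

[[-1, -1, -1], [0, 1, -1], [-3, 0, -2]]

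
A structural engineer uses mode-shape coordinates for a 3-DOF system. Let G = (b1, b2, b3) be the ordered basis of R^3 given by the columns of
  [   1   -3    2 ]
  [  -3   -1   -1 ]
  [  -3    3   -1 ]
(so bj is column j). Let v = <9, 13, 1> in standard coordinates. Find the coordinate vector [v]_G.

<-4, -3, 2>

We seek scalars with c_1 b1 + ... + c_3 b3 = v; equivalently solve M c = v where the columns of M are b1, ..., b3.
Gaussian elimination on [M | v] yields c = (-4, -3, 2).
Check: -4b1 - 3b2 + 2b3 = <9, 13, 1>.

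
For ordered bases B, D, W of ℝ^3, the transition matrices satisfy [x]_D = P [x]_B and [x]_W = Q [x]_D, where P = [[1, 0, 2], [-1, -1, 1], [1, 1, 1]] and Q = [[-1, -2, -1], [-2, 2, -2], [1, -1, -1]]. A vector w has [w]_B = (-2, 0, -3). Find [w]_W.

(15, 24, -2)

First [w]_D = P [w]_B = (-8, -1, -5).
Then [w]_W = Q [w]_D = (15, 24, -2).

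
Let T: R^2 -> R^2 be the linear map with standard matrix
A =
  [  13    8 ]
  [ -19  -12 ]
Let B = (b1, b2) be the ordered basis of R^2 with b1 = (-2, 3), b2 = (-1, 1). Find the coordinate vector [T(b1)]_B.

Compute T(b1) = A b1 = (-2, 2) in standard coordinates.
Then write this in B-coordinates: solve for y in y_1 b1 + y_2 b2 = (-2, 2).
This gives y = (0, 2), which is column 1 of [T]_B.

(0, 2)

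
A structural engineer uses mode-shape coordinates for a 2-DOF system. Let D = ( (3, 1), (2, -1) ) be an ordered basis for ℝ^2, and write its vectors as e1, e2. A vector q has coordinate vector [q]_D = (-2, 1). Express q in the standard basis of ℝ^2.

The coordinates say q = -2e1 + e2; adding the scaled basis vectors gives (-4, -3).

(-4, -3)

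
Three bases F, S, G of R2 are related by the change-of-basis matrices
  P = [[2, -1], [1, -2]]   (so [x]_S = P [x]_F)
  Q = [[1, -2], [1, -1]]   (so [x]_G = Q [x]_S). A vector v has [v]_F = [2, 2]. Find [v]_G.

Apply P to get S-coordinates [2, -2], then Q to get G-coordinates.
The result is [v]_G = [6, 4].

[6, 4]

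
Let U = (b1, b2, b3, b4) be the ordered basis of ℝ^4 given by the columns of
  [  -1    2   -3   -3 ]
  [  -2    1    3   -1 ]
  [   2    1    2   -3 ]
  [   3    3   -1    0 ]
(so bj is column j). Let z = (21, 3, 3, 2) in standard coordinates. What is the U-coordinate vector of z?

(-2, 2, -2, -3)

Write z = c_1 b1 + ... + c_4 b4 and solve for the c_i.
Gaussian elimination on [M | z] yields c = (-2, 2, -2, -3).
Check: -2b1 + 2b2 - 2b3 - 3b4 = (21, 3, 3, 2).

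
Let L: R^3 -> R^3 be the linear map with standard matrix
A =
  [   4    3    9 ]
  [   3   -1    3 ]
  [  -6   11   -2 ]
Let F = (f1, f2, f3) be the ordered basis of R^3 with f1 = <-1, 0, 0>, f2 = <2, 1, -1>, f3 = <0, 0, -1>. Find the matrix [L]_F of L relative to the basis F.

[[-2, 2, 3], [-3, 2, -3], [-3, -3, 1]]

Let P have columns f1, ..., f3. Then [L]_F = P^(-1) A P.
Here det P = 1, so P^(-1) is integer; computing A P first and then P^(-1)(A P) gives [[-2, 2, 3], [-3, 2, -3], [-3, -3, 1]].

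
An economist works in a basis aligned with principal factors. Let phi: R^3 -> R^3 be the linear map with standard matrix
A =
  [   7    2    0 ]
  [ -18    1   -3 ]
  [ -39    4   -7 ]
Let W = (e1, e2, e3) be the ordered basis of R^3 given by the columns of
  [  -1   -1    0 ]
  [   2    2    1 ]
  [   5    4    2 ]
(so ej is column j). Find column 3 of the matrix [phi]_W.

Compute phi(e3) = A e3 = [2, -5, -10] in standard coordinates.
Then write this in W-coordinates: solve for y in y_1 e1 + ... + y_3 e3 = [2, -5, -10].
This gives y = [0, -2, -1], which is column 3 of [phi]_W.

[0, -2, -1]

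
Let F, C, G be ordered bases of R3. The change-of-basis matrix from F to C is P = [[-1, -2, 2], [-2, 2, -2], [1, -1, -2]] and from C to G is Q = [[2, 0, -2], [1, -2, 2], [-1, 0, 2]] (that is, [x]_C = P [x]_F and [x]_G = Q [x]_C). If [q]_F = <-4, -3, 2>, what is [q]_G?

<38, 8, -24>

Apply P to get C-coordinates <14, -2, -5>, then Q to get G-coordinates.
The result is [q]_G = <38, 8, -24>.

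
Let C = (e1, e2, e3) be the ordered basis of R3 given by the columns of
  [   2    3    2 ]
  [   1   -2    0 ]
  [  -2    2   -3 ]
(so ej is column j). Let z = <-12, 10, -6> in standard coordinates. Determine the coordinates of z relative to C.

<2, -4, -2>

[z]_C is the unique c with M c = z, where M has columns e1, ..., e3.
Row-reducing the augmented matrix [M | z] gives c = (2, -4, -2).
Check: 2e1 - 4e2 - 2e3 = <-12, 10, -6>.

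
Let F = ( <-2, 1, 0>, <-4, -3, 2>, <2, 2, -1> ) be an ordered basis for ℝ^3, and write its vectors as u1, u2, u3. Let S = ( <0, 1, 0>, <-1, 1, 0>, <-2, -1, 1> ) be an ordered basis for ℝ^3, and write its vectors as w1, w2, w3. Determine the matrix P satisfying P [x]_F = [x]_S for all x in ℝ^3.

Let M have columns uj and N have columns wj. Then for every x, N [x]_S = x = M [x]_F, so P = N^(-1) M.
Since det N = 1, N^(-1) has integer entries; multiplying gives P = [[-1, -1, 1], [2, 0, 0], [0, 2, -1]].

[[-1, -1, 1], [2, 0, 0], [0, 2, -1]]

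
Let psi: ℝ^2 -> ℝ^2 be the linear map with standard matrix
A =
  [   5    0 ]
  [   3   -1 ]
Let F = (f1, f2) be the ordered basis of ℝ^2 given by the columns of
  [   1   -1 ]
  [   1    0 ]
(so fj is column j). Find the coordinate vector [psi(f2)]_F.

[-3, 2]

Column 2 of [psi]_F is the F-coordinate vector of psi(f2).
In standard coordinates psi(f2) = A f2 = [-5, -3].
Converting to F: [-5, -3] = -3f1 + 2f2, so the coordinate vector is [-3, 2].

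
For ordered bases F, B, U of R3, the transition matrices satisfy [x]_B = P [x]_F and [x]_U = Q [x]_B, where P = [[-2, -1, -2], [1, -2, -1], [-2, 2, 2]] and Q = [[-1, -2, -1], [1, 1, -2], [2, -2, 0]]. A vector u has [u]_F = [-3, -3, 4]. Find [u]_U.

[-7, -16, 4]

Composing the changes, [u]_U = Q P [u]_F.
Q P = [[2, 3, 2], [3, -7, -7], [-6, 2, -2]]; applying this to [-3, -3, 4] gives [-7, -16, 4].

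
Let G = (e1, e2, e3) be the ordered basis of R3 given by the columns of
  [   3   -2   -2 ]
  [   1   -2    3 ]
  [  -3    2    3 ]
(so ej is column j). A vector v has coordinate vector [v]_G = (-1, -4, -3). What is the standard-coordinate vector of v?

v = M [v]_G, where M has columns e1, ..., e3.
Carrying out the matrix-vector product, v = (11, -2, -14).

(11, -2, -14)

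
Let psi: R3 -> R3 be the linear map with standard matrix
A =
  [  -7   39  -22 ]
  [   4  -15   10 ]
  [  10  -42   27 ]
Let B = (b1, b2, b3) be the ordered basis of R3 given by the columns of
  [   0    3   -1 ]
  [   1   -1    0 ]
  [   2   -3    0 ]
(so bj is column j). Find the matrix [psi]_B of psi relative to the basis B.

Let P have columns b1, ..., b3. Then [psi]_B = P^(-1) A P.
Here det P = 1, so P^(-1) is integer; computing A P first and then P^(-1)(A P) gives [[3, 0, -2], [-2, 3, 2], [-1, 3, -1]].

[[3, 0, -2], [-2, 3, 2], [-1, 3, -1]]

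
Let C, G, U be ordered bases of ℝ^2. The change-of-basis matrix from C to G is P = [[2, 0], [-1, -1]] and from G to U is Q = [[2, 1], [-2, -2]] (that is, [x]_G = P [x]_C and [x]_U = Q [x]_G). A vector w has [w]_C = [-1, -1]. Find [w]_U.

Apply P to get G-coordinates [-2, 2], then Q to get U-coordinates.
The result is [w]_U = [-2, 0].

[-2, 0]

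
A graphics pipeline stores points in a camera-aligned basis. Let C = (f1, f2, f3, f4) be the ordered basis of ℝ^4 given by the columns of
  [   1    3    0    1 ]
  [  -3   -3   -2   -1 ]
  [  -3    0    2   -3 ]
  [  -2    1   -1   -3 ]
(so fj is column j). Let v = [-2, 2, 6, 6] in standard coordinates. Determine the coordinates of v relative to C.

[0, 0, 0, -2]

Write v = c_1 f1 + ... + c_4 f4 and solve for the c_i.
Gaussian elimination on [M | v] yields c = (0, 0, 0, -2).
Check: 0·f1 + 0·f2 + 0·f3 - 2f4 = [-2, 2, 6, 6].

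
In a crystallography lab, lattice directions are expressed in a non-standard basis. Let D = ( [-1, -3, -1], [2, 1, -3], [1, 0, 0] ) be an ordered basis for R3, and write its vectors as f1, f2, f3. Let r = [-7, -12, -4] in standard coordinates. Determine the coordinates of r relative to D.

Write r = c_1 f1 + ... + c_3 f3 and solve for the c_i.
Row-reducing the augmented matrix [M | r] gives c = (4, 0, -3).
Check: 4f1 + 0·f2 - 3f3 = [-7, -12, -4].

[4, 0, -3]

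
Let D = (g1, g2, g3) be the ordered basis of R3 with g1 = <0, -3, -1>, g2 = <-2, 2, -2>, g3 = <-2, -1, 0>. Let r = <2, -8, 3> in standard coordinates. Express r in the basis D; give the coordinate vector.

Write r = c_1 g1 + ... + c_3 g3 and solve for the c_i.
Solving this 3x3 system gives c = (1, -2, 1).
Check: g1 - 2g2 + g3 = <2, -8, 3>.

<1, -2, 1>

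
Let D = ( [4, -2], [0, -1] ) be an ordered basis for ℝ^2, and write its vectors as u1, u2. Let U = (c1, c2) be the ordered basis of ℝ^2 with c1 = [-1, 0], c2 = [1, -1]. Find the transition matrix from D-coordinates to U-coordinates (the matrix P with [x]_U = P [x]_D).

Column j of P is [uj]_U, since P maps D-coordinates to U-coordinates.
Expressing u1 in U: u1 = -2c1 + 2c2, so column 1 of P is [-2, 2].
Doing the same for each uj gives P = [[-2, 1], [2, 1]].

[[-2, 1], [2, 1]]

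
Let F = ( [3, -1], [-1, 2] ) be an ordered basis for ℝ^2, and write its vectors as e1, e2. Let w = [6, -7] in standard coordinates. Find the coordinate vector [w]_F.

[1, -3]

[w]_F is the unique c with M c = w, where M has columns e1, e2.
System: 3c_1 - c_2 = 6, -c_1 + 2c_2 = -7; solving gives c_1 = 1, c_2 = -3.
Check: e1 - 3e2 = [6, -7].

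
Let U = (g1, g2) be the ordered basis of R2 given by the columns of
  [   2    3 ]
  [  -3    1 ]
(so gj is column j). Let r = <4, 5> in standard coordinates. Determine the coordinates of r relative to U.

We seek scalars with c_1 g1 + c_2 g2 = r; equivalently solve M c = r where the columns of M are g1, g2.
System: 2c_1 + 3c_2 = 4, -3c_1 + c_2 = 5; solving gives c_1 = -1, c_2 = 2.
Check: -g1 + 2g2 = <4, 5>.

<-1, 2>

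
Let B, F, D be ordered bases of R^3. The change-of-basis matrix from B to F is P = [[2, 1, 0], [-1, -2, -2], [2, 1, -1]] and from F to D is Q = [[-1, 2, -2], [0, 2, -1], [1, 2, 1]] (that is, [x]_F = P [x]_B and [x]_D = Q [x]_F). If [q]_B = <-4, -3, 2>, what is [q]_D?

Composing the changes, [q]_D = Q P [q]_B.
Q P = [[-8, -7, -2], [-4, -5, -3], [2, -2, -5]]; applying this to <-4, -3, 2> gives <49, 25, -12>.

<49, 25, -12>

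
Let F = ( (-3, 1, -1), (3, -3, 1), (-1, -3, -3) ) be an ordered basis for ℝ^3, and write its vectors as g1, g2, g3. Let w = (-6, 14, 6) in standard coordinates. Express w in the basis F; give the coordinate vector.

(2, -1, -3)

Write w = c_1 g1 + ... + c_3 g3 and solve for the c_i.
Gaussian elimination on [M | w] yields c = (2, -1, -3).
Check: 2g1 - g2 - 3g3 = (-6, 14, 6).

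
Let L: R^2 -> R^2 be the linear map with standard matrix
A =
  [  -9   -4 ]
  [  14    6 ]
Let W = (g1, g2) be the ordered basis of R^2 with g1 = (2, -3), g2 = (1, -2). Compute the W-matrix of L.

The j-th column of [L]_W is [L(gj)]_W.
L(g1) = A g1 = (-6, 10) = -2g1 - 2g2, so column 1 is (-2, -2).
Repeating for g2 and assembling the columns gives [[-2, 0], [-2, -1]].

[[-2, 0], [-2, -1]]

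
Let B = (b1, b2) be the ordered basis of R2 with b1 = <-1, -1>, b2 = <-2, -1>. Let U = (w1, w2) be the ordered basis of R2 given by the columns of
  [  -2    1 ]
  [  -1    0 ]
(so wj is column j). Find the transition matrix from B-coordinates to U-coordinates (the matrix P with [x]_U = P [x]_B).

[[1, 1], [1, 0]]

Take x = bj: its B-coordinates are the j-th standard unit vector, so P e_j — column j of P — equals [bj]_U.
b1 = w1 + w2, giving column 1 = <1, 1>; repeating for each j gives P = [[1, 1], [1, 0]].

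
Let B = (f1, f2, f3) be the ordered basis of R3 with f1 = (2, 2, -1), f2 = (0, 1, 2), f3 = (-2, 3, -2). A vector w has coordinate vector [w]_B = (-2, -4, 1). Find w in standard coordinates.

By definition w = -2f1 - 4f2 + f3.
Summing componentwise gives (-6, -5, -8).

(-6, -5, -8)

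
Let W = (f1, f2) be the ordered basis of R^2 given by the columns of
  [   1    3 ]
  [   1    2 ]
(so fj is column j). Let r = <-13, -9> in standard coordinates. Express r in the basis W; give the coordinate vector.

Write r = c_1 f1 + c_2 f2 and solve for the c_i.
System: c_1 + 3c_2 = -13, c_1 + 2c_2 = -9; solving gives c_1 = -1, c_2 = -4.
Check: -f1 - 4f2 = <-13, -9>.

<-1, -4>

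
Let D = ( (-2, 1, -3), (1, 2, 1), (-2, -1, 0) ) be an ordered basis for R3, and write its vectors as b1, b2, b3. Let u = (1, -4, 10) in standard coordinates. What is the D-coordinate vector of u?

(-3, 1, 3)

Write u = c_1 b1 + ... + c_3 b3 and solve for the c_i.
Gaussian elimination on [M | u] yields c = (-3, 1, 3).
Check: -3b1 + b2 + 3b3 = (1, -4, 10).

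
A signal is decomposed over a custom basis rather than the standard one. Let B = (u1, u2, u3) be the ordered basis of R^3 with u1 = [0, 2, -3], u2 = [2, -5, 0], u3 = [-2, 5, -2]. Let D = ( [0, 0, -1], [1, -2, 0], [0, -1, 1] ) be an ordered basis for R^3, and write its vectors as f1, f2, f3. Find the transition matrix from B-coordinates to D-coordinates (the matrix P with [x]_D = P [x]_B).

[[1, 1, 1], [0, 2, -2], [-2, 1, -1]]

Column j of P is [uj]_D, since P maps B-coordinates to D-coordinates.
Expressing u1 in D: u1 = f1 + 0·f2 - 2f3, so column 1 of P is [1, 0, -2].
Doing the same for each uj gives P = [[1, 1, 1], [0, 2, -2], [-2, 1, -1]].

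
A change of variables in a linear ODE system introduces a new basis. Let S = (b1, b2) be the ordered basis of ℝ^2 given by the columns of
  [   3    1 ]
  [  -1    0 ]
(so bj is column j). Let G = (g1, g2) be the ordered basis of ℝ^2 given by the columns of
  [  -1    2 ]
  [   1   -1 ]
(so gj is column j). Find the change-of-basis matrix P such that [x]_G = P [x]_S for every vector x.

[[1, 1], [2, 1]]

Column j of P is [bj]_G, since P maps S-coordinates to G-coordinates.
Expressing b1 in G: b1 = g1 + 2g2, so column 1 of P is (1, 2).
Doing the same for each bj gives P = [[1, 1], [2, 1]].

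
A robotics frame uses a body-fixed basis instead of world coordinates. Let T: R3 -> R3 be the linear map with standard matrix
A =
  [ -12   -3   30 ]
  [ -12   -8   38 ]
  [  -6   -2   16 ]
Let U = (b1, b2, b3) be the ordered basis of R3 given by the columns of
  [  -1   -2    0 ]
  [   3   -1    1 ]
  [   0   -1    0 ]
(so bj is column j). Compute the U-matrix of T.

Let P have columns b1, ..., b3. Then [T]_U = P^(-1) A P.
Here det P = -1, so P^(-1) is integer; computing A P first and then P^(-1)(A P) gives [[-3, -1, -1], [0, 2, 2], [-3, -1, -3]].

[[-3, -1, -1], [0, 2, 2], [-3, -1, -3]]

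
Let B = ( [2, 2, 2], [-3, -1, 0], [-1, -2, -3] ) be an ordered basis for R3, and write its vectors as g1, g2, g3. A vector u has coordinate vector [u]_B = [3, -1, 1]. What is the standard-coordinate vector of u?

[8, 5, 3]

By definition u = 3g1 - g2 + g3.
Summing componentwise gives [8, 5, 3].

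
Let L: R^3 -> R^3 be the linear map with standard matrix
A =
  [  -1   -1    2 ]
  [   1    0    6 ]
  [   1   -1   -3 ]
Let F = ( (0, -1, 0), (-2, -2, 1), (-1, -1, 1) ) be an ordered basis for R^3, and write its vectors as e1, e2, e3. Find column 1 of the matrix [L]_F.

(1, -2, 3)

Compute L(e1) = A e1 = (1, 0, 1) in standard coordinates.
Then write this in F-coordinates: solve for y in y_1 e1 + ... + y_3 e3 = (1, 0, 1).
This gives y = (1, -2, 3), which is column 1 of [L]_F.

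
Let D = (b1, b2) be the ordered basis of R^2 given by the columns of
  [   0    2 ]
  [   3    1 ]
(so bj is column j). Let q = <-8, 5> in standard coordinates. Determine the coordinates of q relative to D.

<3, -4>

[q]_D is the unique c with M c = q, where M has columns b1, b2.
System: 0c_1 + 2c_2 = -8, 3c_1 + c_2 = 5; solving gives c_1 = 3, c_2 = -4.
Check: 3b1 - 4b2 = <-8, 5>.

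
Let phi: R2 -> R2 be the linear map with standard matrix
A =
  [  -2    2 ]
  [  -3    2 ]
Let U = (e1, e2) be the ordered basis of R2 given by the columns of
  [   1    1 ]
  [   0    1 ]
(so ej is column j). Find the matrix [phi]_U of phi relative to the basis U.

[[1, 1], [-3, -1]]

Let P have columns e1, e2. Then [phi]_U = P^(-1) A P.
Here det P = 1, so P^(-1) is integer; computing A P first and then P^(-1)(A P) gives [[1, 1], [-3, -1]].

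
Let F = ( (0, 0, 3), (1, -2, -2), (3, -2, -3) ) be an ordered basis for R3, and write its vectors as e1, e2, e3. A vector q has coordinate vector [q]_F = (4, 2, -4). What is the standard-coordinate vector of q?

By definition q = 4e1 + 2e2 - 4e3.
Summing componentwise gives (-10, 4, 20).

(-10, 4, 20)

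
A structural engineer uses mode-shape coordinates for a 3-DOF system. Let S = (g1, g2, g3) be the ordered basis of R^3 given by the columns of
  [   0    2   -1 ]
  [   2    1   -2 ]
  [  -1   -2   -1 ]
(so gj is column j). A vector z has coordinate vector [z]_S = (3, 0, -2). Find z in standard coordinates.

(2, 10, -1)

z = M [z]_S, where M has columns g1, ..., g3.
Carrying out the matrix-vector product, z = (2, 10, -1).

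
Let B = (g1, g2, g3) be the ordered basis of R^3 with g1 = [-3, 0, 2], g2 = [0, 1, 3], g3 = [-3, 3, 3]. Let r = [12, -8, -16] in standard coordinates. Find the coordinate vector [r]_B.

Write r = c_1 g1 + ... + c_3 g3 and solve for the c_i.
Gaussian elimination on [M | r] yields c = (-2, -2, -2).
Check: -2g1 - 2g2 - 2g3 = [12, -8, -16].

[-2, -2, -2]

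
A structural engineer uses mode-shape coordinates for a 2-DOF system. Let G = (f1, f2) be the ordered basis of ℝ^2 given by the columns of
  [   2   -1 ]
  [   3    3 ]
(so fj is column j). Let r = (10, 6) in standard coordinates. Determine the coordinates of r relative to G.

We seek scalars with c_1 f1 + c_2 f2 = r; equivalently solve M c = r where the columns of M are f1, f2.
System: 2c_1 - c_2 = 10, 3c_1 + 3c_2 = 6; solving gives c_1 = 4, c_2 = -2.
Check: 4f1 - 2f2 = (10, 6).

(4, -2)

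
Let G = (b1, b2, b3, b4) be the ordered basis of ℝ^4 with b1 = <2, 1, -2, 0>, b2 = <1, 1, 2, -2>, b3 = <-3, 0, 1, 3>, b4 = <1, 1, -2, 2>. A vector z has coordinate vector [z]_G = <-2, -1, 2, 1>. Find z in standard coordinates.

The coordinates say z = -2b1 - b2 + 2b3 + b4; adding the scaled basis vectors gives <-10, -2, 2, 10>.

<-10, -2, 2, 10>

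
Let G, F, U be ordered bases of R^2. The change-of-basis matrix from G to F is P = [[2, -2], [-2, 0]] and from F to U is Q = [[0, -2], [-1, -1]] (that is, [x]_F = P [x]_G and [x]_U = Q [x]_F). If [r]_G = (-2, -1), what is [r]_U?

(-8, -2)

Composing the changes, [r]_U = Q P [r]_G.
Q P = [[4, 0], [0, 2]]; applying this to (-2, -1) gives (-8, -2).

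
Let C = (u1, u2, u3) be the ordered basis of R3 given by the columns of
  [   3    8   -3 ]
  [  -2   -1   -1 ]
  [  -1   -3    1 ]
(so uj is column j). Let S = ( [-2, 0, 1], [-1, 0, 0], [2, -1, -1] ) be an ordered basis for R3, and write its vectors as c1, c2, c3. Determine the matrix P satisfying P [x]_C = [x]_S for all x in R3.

Let M have columns uj and N have columns cj. Then for every x, N [x]_S = x = M [x]_C, so P = N^(-1) M.
Since det N = 1, N^(-1) has integer entries; multiplying gives P = [[1, -2, 2], [-1, -2, 1], [2, 1, 1]].

[[1, -2, 2], [-1, -2, 1], [2, 1, 1]]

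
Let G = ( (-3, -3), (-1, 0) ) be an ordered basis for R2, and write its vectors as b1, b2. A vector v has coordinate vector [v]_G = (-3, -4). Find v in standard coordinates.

(13, 9)

v = M [v]_G, where M has columns b1, b2.
Carrying out the matrix-vector product, v = (13, 9).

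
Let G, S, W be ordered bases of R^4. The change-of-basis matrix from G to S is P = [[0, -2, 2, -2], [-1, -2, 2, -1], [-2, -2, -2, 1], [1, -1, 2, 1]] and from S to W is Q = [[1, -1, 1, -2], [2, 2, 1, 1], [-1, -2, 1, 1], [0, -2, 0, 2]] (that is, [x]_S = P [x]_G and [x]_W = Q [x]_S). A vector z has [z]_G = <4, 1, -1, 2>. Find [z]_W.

First [z]_S = P [z]_G = <-8, -10, -6, 3>.
Then [z]_W = Q [z]_S = <-10, -39, 25, 26>.

<-10, -39, 25, 26>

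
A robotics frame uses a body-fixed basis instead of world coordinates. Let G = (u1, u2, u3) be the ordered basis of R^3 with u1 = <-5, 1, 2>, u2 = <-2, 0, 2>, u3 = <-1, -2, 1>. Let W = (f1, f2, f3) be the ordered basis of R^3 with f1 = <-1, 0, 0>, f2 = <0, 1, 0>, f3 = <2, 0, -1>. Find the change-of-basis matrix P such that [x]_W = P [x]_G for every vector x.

Take x = uj: its G-coordinates are the j-th standard unit vector, so P e_j — column j of P — equals [uj]_W.
u1 = f1 + f2 - 2f3, giving column 1 = <1, 1, -2>; repeating for each j gives P = [[1, -2, -1], [1, 0, -2], [-2, -2, -1]].

[[1, -2, -1], [1, 0, -2], [-2, -2, -1]]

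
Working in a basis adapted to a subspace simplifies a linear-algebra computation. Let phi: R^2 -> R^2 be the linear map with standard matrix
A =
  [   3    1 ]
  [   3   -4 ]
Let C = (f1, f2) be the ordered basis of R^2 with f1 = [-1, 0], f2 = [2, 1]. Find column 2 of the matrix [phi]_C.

Compute phi(f2) = A f2 = [7, 2] in standard coordinates.
Then write this in C-coordinates: solve for y in y_1 f1 + y_2 f2 = [7, 2].
This gives y = [-3, 2], which is column 2 of [phi]_C.

[-3, 2]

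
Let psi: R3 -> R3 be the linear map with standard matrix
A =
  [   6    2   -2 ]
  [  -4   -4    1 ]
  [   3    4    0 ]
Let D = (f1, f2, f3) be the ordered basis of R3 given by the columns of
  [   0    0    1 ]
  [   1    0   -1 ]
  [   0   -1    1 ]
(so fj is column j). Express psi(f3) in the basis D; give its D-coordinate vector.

<3, 3, 2>

Compute psi(f3) = A f3 = <2, 1, -1> in standard coordinates.
Then write this in D-coordinates: solve for y in y_1 f1 + ... + y_3 f3 = <2, 1, -1>.
This gives y = <3, 3, 2>, which is column 3 of [psi]_D.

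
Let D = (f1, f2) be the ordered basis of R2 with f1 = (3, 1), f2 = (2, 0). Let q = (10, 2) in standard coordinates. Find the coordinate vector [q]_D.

Write q = c_1 f1 + c_2 f2 and solve for the c_i.
System: 3c_1 + 2c_2 = 10, c_1 + 0c_2 = 2; solving gives c_1 = 2, c_2 = 2.
Check: 2f1 + 2f2 = (10, 2).

(2, 2)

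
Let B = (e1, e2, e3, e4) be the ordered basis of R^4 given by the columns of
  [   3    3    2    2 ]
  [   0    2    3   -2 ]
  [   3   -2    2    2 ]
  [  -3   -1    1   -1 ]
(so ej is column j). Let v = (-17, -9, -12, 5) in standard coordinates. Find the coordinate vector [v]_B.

(-2, -1, -3, -1)

[v]_B is the unique c with M c = v, where M has columns e1, ..., e4.
Gaussian elimination on [M | v] yields c = (-2, -1, -3, -1).
Check: -2e1 - e2 - 3e3 - e4 = (-17, -9, -12, 5).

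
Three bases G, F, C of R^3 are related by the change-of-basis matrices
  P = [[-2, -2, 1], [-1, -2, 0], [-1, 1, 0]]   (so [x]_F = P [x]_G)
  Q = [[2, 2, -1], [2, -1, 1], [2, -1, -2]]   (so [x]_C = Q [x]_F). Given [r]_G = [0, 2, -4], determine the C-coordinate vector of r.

Apply P to get F-coordinates [-8, -4, 2], then Q to get C-coordinates.
The result is [r]_C = [-26, -10, -16].

[-26, -10, -16]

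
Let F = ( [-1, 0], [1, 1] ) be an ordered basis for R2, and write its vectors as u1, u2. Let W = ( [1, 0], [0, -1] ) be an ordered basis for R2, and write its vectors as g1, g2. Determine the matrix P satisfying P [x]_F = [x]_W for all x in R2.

Take x = uj: its F-coordinates are the j-th standard unit vector, so P e_j — column j of P — equals [uj]_W.
u1 = -g1 + 0·g2, giving column 1 = [-1, 0]; repeating for each j gives P = [[-1, 1], [0, -1]].

[[-1, 1], [0, -1]]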